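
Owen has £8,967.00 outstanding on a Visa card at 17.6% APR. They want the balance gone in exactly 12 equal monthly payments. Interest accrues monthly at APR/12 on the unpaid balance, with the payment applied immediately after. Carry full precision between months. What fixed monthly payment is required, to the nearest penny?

£820.39

Monthly rate r = 17.6%/12 = 1.46667% = 0.0146667.
Level-payment amortization: P = B₀·r / (1 − (1+r)^(−n)) = 8967.00·0.0146667 / (1 − 1.01467^(−12)).
Denominator 1 − (1+r)^(−12) = 0.160309423.
P = 131.516 / 0.160309423 ≈ 820.39.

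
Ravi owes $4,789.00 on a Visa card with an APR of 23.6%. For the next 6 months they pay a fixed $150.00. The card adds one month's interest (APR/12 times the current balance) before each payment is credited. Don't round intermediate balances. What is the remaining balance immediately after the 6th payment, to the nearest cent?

Monthly rate r = 23.6%/12 = 1.96667% = 0.0196667.
Each month: B ← B·(1+r) − $150.00.
Month 1: interest $94.18; balance after payment $4,733.18.
Month 2: interest $93.09; balance after payment $4,676.27.
Month 3: interest $91.97; balance after payment $4,618.24.
Month 4: interest $90.83; balance after payment $4,559.06.
Month 5: interest $89.66; balance after payment $4,498.72.
Month 6: interest $88.47; balance after payment $4,437.20.

$4,437.20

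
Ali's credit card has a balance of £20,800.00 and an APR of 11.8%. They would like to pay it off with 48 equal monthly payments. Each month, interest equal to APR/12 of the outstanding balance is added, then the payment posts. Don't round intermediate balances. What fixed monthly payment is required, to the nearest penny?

£545.70

Monthly rate r = 11.8%/12 = 0.983333% = 0.00983333.
Level-payment amortization: P = B₀·r / (1 − (1+r)^(−n)) = 20800.00·0.00983333 / (1 − 1.00983^(−48)).
Denominator 1 − (1+r)^(−48) = 0.374806724.
P = 204.533 / 0.374806724 ≈ 545.70.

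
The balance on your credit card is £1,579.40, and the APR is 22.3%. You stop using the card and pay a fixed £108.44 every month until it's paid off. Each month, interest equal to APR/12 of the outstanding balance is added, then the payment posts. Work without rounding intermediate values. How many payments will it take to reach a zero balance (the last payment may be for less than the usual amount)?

18 months

Monthly rate r = 22.3%/12 = 1.85833% = 0.0185833.
Recurrence: B ← B·(1+r) − £108.44.
Month 1: interest £29.35; balance after payment £1,500.31.
Month 2: interest £27.88; balance after payment £1,419.75.
Closed form: n = −ln(1 − rB₀/P)/ln(1+r) = −ln(0.72934)/ln(1.01858) ≈ 17.141, so the balance reaches zero during payment 18.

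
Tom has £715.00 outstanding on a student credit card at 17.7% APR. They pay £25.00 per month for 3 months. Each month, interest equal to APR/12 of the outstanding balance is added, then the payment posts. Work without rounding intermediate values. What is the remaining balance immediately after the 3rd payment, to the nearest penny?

£671.00

Monthly rate r = 17.7%/12 = 1.475% = 0.01475.
Each month: B ← B·(1+r) − £25.00.
Month 1: interest £10.55; balance after payment £700.55.
Month 2: interest £10.33; balance after payment £685.88.
Month 3: interest £10.12; balance after payment £671.00.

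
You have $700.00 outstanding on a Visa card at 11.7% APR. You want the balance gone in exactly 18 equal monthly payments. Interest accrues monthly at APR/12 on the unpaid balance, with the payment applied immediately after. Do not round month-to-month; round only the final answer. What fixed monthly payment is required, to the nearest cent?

$42.59

Monthly rate r = 11.7%/12 = 0.975% = 0.00975.
Level-payment amortization: P = B₀·r / (1 − (1+r)^(−n)) = 700.00·0.00975 / (1 − 1.00975^(−18)).
Denominator 1 − (1+r)^(−18) = 0.160249083.
P = 6.825 / 0.160249083 ≈ 42.59.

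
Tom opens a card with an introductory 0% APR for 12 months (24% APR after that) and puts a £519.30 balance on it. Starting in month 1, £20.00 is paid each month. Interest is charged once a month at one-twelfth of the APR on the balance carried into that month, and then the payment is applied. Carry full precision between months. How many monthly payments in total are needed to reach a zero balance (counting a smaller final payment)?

29 months

Promo months 1–12 at r₀ = 0%/12 = 0; months 13+ at r₁ = 24%/12 = 0.02.
After month 12 (no interest yet): B = £519.30 − 12·£20.00 = £279.30.
Then at r₁ with £20.00/mo: n₂ = −ln(1 − r₁·B/P)/ln(1+r₁) ≈ 16.54 → 17 more payments.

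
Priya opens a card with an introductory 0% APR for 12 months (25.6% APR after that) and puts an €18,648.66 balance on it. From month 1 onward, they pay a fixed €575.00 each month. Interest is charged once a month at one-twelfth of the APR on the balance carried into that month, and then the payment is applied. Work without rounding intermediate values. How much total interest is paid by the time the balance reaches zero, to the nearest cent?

Promo months 1–12 at r₀ = 0%/12 = 0; months 13+ at r₁ = 25.6%/12 = 0.0213333.
After month 12 (no interest yet): B = €18,648.66 − 12·€575.00 = €11,748.66.
Then at r₁ with €575.00/mo: n₂ = −ln(1 − r₁·B/P)/ln(1+r₁) ≈ 27.12 → 28 more payments.
Total paid = 39·€575.00 + €70.60 = €22,495.60; interest = €22,495.60 − €18,648.66 = €3,846.94.

€3,846.94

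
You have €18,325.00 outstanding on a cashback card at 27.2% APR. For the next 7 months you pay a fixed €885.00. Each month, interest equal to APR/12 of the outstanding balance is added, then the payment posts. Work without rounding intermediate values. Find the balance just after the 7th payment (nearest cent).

€14,805.38

Monthly rate r = 27.2%/12 = 2.26667% = 0.0226667.
Each month: B ← B·(1+r) − €885.00.
Month 1: interest €415.37; balance after payment €17,855.37.
Month 2: interest €404.72; balance after payment €17,375.09.
Month 3: interest €393.84; balance after payment €16,883.92.
Month 4: interest €382.70; balance after payment €16,381.63.
Month 5: interest €371.32; balance after payment €15,867.94.
Month 6: interest €359.67; balance after payment €15,342.62.
Month 7: interest €347.77; balance after payment €14,805.38.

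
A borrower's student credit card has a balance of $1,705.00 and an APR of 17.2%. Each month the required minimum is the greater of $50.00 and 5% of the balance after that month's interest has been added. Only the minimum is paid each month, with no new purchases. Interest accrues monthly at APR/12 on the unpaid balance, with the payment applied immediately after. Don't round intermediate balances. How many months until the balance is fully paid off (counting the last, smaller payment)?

39 months

Monthly rate r = 17.2%/12 = 1.43333% = 0.0143333.
While 5% of the post-interest balance exceeds $50.00, each month B ← (B·(1+r))·(1 − 0.05), i.e. B shrinks by the factor (1+r)·0.95 = 0.96362.
This holds for months 1–15. Entering month 16 the balance is $977.89; 5% of the post-interest balance is now below $50.00, so the flat $50.00 minimum applies from here.
From month 16 a fixed $50.00 at rate r clears $977.89 in 24 more payments. Total: 15 + 24 = 39 months.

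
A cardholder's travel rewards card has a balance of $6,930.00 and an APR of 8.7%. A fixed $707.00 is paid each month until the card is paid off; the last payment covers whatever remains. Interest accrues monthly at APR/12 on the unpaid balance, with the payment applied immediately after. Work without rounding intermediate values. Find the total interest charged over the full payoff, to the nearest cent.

$285.01

Monthly rate r = 8.7%/12 = 0.725% = 0.00725.
Payoff takes n = ⌈−ln(1 − rB₀/P)/ln(1+r)⌉ = ⌈10.205⌉ = 11 payments; the last is $145.01.
Total paid = 10·$707.00 + $145.01 = $7,215.01.
Total interest = total paid − principal = $7,215.01 − $6,930.00 = $285.01.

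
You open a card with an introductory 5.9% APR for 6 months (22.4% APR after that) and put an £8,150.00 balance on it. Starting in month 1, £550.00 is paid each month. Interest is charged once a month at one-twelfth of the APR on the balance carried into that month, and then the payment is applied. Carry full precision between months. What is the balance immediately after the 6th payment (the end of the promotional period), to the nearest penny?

Promo months 1–6 at r₀ = 5.9%/12 = 0.00491667; months 7+ at r₁ = 22.4%/12 = 0.0186667.
After month 6: iterate B ← B·(1+r₀) − £550.00 for 6 months → £5,052.57.

£5,052.57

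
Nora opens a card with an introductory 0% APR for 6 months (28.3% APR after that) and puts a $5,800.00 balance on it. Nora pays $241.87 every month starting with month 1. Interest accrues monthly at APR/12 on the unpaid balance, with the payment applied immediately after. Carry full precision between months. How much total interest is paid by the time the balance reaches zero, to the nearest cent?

$1,376.42

Promo months 1–6 at r₀ = 0%/12 = 0; months 7+ at r₁ = 28.3%/12 = 0.0235833.
After month 6 (no interest yet): B = $5,800.00 − 6·$241.87 = $4,348.78.
Then at r₁ with $241.87/mo: n₂ = −ln(1 − r₁·B/P)/ln(1+r₁) ≈ 23.67 → 24 more payments.
Total paid = 29·$241.87 + $162.19 = $7,176.42; interest = $7,176.42 − $5,800.00 = $1,376.42.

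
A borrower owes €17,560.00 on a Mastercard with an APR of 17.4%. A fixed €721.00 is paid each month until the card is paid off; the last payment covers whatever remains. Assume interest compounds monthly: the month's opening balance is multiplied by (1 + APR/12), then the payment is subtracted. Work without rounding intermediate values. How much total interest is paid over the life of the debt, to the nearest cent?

€4,259.42

Monthly rate r = 17.4%/12 = 1.45% = 0.0145.
Payoff takes n = ⌈−ln(1 − rB₀/P)/ln(1+r)⌉ = ⌈30.261⌉ = 31 payments; the last is €189.42.
Total paid = 30·€721.00 + €189.42 = €21,819.42.
Total interest = total paid − principal = €21,819.42 − €17,560.00 = €4,259.42.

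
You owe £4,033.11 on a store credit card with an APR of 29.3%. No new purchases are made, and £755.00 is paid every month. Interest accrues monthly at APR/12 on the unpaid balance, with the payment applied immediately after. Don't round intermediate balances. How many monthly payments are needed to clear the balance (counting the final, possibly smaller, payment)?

Monthly rate r = 29.3%/12 = 2.44167% = 0.0244167.
Recurrence: B ← B·(1+r) − £755.00.
Month 1: interest £98.48; balance after payment £3,376.59.
Month 2: interest £82.44; balance after payment £2,704.03.
Month 3: interest £66.02; balance after payment £2,015.05.
Month 4: interest £49.20; balance after payment £1,309.25.
Month 5: interest £31.97; balance after payment £586.22.
Month 6: interest £14.31; balance after payment £0.00.

6 months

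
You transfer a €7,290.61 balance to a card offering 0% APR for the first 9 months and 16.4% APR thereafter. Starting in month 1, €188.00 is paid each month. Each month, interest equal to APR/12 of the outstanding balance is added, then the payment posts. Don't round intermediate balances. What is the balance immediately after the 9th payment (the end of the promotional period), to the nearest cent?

€5,598.61

Promo months 1–9 at r₀ = 0%/12 = 0; months 10+ at r₁ = 16.4%/12 = 0.0136667.
After month 9 (no interest yet): B = €7,290.61 − 9·€188.00 = €5,598.61.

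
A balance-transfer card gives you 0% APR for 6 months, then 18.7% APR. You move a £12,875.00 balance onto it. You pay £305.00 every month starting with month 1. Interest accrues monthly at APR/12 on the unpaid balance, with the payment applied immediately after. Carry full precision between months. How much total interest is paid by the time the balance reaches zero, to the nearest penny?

£5,343.39

Promo months 1–6 at r₀ = 0%/12 = 0; months 7+ at r₁ = 18.7%/12 = 0.0155833.
After month 6 (no interest yet): B = £12,875.00 − 6·£305.00 = £11,045.00.
Then at r₁ with £305.00/mo: n₂ = −ln(1 − r₁·B/P)/ln(1+r₁) ≈ 53.73 → 54 more payments.
Total paid = 59·£305.00 + £223.39 = £18,218.39; interest = £18,218.39 − £12,875.00 = £5,343.39.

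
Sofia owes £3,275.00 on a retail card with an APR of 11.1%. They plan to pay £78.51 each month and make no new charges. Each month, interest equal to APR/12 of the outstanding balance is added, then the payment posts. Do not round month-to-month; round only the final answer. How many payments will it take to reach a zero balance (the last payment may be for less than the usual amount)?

Monthly rate r = 11.1%/12 = 0.925% = 0.00925.
Recurrence: B ← B·(1+r) − £78.51.
Month 1: interest £30.29; balance after payment £3,226.78.
Month 2: interest £29.85; balance after payment £3,178.12.
Closed form: n = −ln(1 − rB₀/P)/ln(1+r) = −ln(0.61414)/ln(1.00925) ≈ 52.949, so the balance reaches zero during payment 53.

53 months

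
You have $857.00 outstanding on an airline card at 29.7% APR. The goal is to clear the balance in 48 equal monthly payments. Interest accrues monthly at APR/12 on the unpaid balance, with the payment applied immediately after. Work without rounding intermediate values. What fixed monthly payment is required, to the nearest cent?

$30.71

Monthly rate r = 29.7%/12 = 2.475% = 0.02475.
Level-payment amortization: P = B₀·r / (1 − (1+r)^(−n)) = 857.00·0.02475 / (1 − 1.02475^(−48)).
Denominator 1 − (1+r)^(−48) = 0.690728782.
P = 21.2107 / 0.690728782 ≈ 30.71.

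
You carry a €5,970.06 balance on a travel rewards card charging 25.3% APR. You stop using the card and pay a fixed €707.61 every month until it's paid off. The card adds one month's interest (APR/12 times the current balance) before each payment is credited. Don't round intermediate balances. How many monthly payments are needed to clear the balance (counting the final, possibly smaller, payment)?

Monthly rate r = 25.3%/12 = 2.10833% = 0.0210833.
Recurrence: B ← B·(1+r) − €707.61.
Month 1: interest €125.87; balance after payment €5,388.32.
Month 2: interest €113.60; balance after payment €4,794.31.
Closed form: n = −ln(1 − rB₀/P)/ln(1+r) = −ln(0.82212)/ln(1.02108) ≈ 9.388, so the balance reaches zero during payment 10.

10 months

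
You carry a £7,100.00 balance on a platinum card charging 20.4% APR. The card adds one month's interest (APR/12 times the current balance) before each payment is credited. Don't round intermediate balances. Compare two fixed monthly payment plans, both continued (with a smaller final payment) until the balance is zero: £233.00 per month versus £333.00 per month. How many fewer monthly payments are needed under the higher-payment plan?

Monthly rate r = 20.4%/12 = 1.7% = 0.017.
At £233.00/mo: n = ⌈−ln(1 − rB₀/P)/ln(1+r)⌉ = 44 payments (last £69.64); total interest = total paid − £7,100.00 = £2,988.64.
At £333.00/mo: 27 payments (last £234.81); total interest £1,792.81.
Payments saved = 44 − 27 = 17.

17 fewer payments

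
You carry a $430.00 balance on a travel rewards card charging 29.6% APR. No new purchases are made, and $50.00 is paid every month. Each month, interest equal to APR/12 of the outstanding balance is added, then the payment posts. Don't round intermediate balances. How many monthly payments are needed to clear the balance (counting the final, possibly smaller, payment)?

Monthly rate r = 29.6%/12 = 2.46667% = 0.0246667.
Recurrence: B ← B·(1+r) − $50.00.
Month 1: interest $10.61; balance after payment $390.61.
Month 2: interest $9.63; balance after payment $350.24.
Closed form: n = −ln(1 − rB₀/P)/ln(1+r) = −ln(0.78787)/ln(1.02467) ≈ 9.785, so the balance reaches zero during payment 10.

10 payments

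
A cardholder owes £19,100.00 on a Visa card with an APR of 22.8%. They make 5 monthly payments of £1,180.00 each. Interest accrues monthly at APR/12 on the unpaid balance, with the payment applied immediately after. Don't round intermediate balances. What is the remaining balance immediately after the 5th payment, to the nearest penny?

£14,856.27

Monthly rate r = 22.8%/12 = 1.9% = 0.019.
Each month: B ← B·(1+r) − £1,180.00.
Month 1: interest £362.90; balance after payment £18,282.90.
Month 2: interest £347.38; balance after payment £17,450.28.
Month 3: interest £331.56; balance after payment £16,601.83.
Month 4: interest £315.43; balance after payment £15,737.27.
Month 5: interest £299.01; balance after payment £14,856.27.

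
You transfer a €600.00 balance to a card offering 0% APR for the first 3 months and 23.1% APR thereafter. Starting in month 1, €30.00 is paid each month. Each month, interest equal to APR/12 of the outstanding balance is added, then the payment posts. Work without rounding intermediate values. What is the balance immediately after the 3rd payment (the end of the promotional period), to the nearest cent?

€510.00

Promo months 1–3 at r₀ = 0%/12 = 0; months 4+ at r₁ = 23.1%/12 = 0.01925.
After month 3 (no interest yet): B = €600.00 − 3·€30.00 = €510.00.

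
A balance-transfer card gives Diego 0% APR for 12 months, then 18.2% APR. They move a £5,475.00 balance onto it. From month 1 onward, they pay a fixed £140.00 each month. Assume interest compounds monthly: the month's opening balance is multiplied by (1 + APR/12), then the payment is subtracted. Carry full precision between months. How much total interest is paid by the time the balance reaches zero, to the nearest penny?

£1,130.20

Promo months 1–12 at r₀ = 0%/12 = 0; months 13+ at r₁ = 18.2%/12 = 0.0151667.
After month 12 (no interest yet): B = £5,475.00 − 12·£140.00 = £3,795.00.
Then at r₁ with £140.00/mo: n₂ = −ln(1 − r₁·B/P)/ln(1+r₁) ≈ 35.18 → 36 more payments.
Total paid = 47·£140.00 + £25.20 = £6,605.20; interest = £6,605.20 − £5,475.00 = £1,130.20.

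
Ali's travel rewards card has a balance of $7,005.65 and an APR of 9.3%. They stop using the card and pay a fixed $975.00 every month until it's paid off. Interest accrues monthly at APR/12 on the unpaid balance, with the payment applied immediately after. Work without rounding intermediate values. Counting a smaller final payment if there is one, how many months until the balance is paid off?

8 months

Monthly rate r = 9.3%/12 = 0.775% = 0.00775.
Recurrence: B ← B·(1+r) − $975.00.
Month 1: interest $54.29; balance after payment $6,084.94.
Month 2: interest $47.16; balance after payment $5,157.10.
Closed form: n = −ln(1 − rB₀/P)/ln(1+r) = −ln(0.94431)/ln(1.00775) ≈ 7.422, so the balance reaches zero during payment 8.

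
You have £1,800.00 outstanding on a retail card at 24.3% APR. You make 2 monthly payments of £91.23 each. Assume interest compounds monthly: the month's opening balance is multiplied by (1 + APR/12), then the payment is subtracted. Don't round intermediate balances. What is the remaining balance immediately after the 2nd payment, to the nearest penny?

Monthly rate r = 24.3%/12 = 2.025% = 0.02025.
Each month: B ← B·(1+r) − £91.23.
Month 1: interest £36.45; balance after payment £1,745.22.
Month 2: interest £35.34; balance after payment £1,689.33.

£1,689.33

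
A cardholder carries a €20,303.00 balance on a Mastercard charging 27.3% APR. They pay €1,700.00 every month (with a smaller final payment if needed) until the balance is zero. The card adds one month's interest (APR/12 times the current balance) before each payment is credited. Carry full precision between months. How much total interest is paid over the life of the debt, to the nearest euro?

€3,658

Monthly rate r = 27.3%/12 = 2.275% = 0.02275.
Payoff takes n = ⌈−ln(1 − rB₀/P)/ln(1+r)⌉ = ⌈14.094⌉ = 15 payments; the last is €161.37.
Total paid = 14·€1,700.00 + €161.37 = €23,961.37.
Total interest = total paid − principal = €23,961.37 − €20,303.00 = €3,658.37.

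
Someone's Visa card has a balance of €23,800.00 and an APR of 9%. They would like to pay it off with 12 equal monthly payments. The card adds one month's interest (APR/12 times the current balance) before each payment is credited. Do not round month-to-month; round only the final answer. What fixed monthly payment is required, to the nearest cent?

€2,081.35

Monthly rate r = 9%/12 = 0.75% = 0.0075.
Level-payment amortization: P = B₀·r / (1 − (1+r)^(−n)) = 23800.00·0.0075 / (1 − 1.0075^(−12)).
Denominator 1 − (1+r)^(−12) = 0.085761845.
P = 178.5 / 0.085761845 ≈ 2081.35.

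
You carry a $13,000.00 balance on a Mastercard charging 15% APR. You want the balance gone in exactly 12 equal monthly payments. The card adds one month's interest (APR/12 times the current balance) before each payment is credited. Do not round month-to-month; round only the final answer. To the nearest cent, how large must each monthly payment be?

$1,173.36

Monthly rate r = 15%/12 = 1.25% = 0.0125.
Level-payment amortization: P = B₀·r / (1 − (1+r)^(−n)) = 13000.00·0.0125 / (1 − 1.0125^(−12)).
Denominator 1 − (1+r)^(−12) = 0.1384914.
P = 162.5 / 0.1384914 ≈ 1173.36.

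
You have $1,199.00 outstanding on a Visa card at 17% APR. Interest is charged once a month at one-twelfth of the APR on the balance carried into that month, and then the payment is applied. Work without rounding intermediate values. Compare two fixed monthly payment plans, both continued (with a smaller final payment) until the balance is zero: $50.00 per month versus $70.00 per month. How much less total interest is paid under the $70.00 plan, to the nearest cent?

Monthly rate r = 17%/12 = 1.41667% = 0.0141667.
At $50.00/mo: n = ⌈−ln(1 − rB₀/P)/ln(1+r)⌉ = 30 payments (last $25.45); total interest = total paid − $1,199.00 = $276.45.
At $70.00/mo: 20 payments (last $53.13); total interest $184.13.
Interest saved = $276.45 − $184.13 = $92.32.

$92.32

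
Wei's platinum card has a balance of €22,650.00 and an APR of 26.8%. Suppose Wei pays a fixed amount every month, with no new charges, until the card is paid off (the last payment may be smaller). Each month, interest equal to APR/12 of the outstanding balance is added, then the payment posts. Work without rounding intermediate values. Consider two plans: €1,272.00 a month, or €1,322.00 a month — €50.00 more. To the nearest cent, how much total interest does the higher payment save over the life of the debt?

Monthly rate r = 26.8%/12 = 2.23333% = 0.0223333.
At €1,272.00/mo: n = ⌈−ln(1 − rB₀/P)/ln(1+r)⌉ = 23 payments (last €1,212.34); total interest = total paid − €22,650.00 = €6,546.34.
At €1,322.00/mo: 22 payments (last €1,107.08); total interest €6,219.08.
Interest saved = €6,546.34 − €6,219.08 = €327.26.

€327.26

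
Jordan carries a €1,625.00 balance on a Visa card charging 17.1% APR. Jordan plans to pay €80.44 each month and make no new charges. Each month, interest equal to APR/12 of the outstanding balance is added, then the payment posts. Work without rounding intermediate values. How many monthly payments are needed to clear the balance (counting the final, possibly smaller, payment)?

24 payments

Monthly rate r = 17.1%/12 = 1.425% = 0.01425.
Recurrence: B ← B·(1+r) − €80.44.
Month 1: interest €23.16; balance after payment €1,567.72.
Month 2: interest €22.34; balance after payment €1,509.62.
Closed form: n = −ln(1 − rB₀/P)/ln(1+r) = −ln(0.71213)/ln(1.01425) ≈ 23.994, so the balance reaches zero during payment 24.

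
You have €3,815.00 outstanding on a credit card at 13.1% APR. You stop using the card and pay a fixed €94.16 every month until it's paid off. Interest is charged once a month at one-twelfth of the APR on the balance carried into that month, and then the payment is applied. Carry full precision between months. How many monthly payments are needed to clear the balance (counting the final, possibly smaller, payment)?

54 months

Monthly rate r = 13.1%/12 = 1.09167% = 0.0109167.
Recurrence: B ← B·(1+r) − €94.16.
Month 1: interest €41.65; balance after payment €3,762.49.
Month 2: interest €41.07; balance after payment €3,709.40.
Closed form: n = −ln(1 − rB₀/P)/ln(1+r) = −ln(0.5577)/ln(1.01092) ≈ 53.782, so the balance reaches zero during payment 54.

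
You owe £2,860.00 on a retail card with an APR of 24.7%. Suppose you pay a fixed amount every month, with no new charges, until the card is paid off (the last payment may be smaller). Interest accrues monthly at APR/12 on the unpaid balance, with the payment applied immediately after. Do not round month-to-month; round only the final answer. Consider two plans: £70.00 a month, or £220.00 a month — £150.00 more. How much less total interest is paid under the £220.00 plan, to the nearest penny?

£2,954.36

Monthly rate r = 24.7%/12 = 2.05833% = 0.0205833.
At £70.00/mo: n = ⌈−ln(1 − rB₀/P)/ln(1+r)⌉ = 91 payments (last £17.34); total interest = total paid − £2,860.00 = £3,457.34.
At £220.00/mo: 16 payments (last £62.98); total interest £502.98.
Interest saved = £3,457.34 − £502.98 = £2,954.36.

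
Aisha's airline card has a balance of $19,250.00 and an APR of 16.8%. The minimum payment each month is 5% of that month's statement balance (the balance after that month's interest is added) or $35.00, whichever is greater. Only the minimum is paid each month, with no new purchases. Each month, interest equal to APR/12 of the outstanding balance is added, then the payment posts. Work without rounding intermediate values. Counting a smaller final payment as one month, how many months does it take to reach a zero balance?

113 months

Monthly rate r = 16.8%/12 = 1.4% = 0.014.
While 5% of the post-interest balance exceeds $35.00, each month B ← (B·(1+r))·(1 − 0.05), i.e. B shrinks by the factor (1+r)·0.95 = 0.9633.
This holds for months 1–90. Entering month 91 the balance is $665.23; 5% of the post-interest balance is now below $35.00, so the flat $35.00 minimum applies from here.
From month 91 a fixed $35.00 at rate r clears $665.23 in 23 more payments. Total: 90 + 23 = 113 months.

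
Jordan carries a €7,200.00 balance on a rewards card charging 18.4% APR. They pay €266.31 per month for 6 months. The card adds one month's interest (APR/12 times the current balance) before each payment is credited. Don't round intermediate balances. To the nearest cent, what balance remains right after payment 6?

€6,227.94

Monthly rate r = 18.4%/12 = 1.53333% = 0.0153333.
Each month: B ← B·(1+r) − €266.31.
Month 1: interest €110.40; balance after payment €7,044.09.
Month 2: interest €108.01; balance after payment €6,885.79.
Month 3: interest €105.58; balance after payment €6,725.06.
Month 4: interest €103.12; balance after payment €6,561.87.
Month 5: interest €100.62; balance after payment €6,396.17.
Month 6: interest €98.07; balance after payment €6,227.94.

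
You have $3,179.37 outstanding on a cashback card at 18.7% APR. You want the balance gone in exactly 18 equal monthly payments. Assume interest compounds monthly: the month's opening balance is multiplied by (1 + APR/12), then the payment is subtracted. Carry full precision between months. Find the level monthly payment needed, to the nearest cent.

$203.92

Monthly rate r = 18.7%/12 = 1.55833% = 0.0155833.
Level-payment amortization: P = B₀·r / (1 − (1+r)^(−n)) = 3179.37·0.0155833 / (1 − 1.01558^(−18)).
Denominator 1 − (1+r)^(−18) = 0.242958254.
P = 49.5452 / 0.242958254 ≈ 203.92.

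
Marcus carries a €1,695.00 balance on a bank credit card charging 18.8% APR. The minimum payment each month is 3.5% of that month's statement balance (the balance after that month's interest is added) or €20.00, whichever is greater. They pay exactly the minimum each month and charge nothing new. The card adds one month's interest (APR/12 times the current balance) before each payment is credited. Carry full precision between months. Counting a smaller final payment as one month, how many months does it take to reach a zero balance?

Monthly rate r = 18.8%/12 = 1.56667% = 0.0156667.
While 3.5% of the post-interest balance exceeds €20.00, each month B ← (B·(1+r))·(1 − 0.035), i.e. B shrinks by the factor (1+r)·0.965 = 0.98012.
This holds for months 1–55. Entering month 56 the balance is €561.68; 3.5% of the post-interest balance is now below €20.00, so the flat €20.00 minimum applies from here.
From month 56 a fixed €20.00 at rate r clears €561.68 in 38 more payments. Total: 55 + 38 = 93 months.

93 months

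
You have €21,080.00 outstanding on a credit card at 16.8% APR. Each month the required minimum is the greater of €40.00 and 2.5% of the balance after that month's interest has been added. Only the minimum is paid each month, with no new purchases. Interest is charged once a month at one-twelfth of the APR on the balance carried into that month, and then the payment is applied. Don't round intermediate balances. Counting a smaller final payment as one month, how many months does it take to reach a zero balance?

Monthly rate r = 16.8%/12 = 1.4% = 0.014.
While 2.5% of the post-interest balance exceeds €40.00, each month B ← (B·(1+r))·(1 − 0.025), i.e. B shrinks by the factor (1+r)·0.975 = 0.98865.
This holds for months 1–228. Entering month 229 the balance is €1,561.62; 2.5% of the post-interest balance is now below €40.00, so the flat €40.00 minimum applies from here.
From month 229 a fixed €40.00 at rate r clears €1,561.62 in 57 more payments. Total: 228 + 57 = 285 months.

285 months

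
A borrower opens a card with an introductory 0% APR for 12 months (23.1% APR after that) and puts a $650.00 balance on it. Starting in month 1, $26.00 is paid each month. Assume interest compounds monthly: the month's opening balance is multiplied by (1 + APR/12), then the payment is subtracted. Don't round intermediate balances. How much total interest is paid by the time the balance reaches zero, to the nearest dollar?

$55

Promo months 1–12 at r₀ = 0%/12 = 0; months 13+ at r₁ = 23.1%/12 = 0.01925.
After month 12 (no interest yet): B = $650.00 − 12·$26.00 = $338.00.
Then at r₁ with $26.00/mo: n₂ = −ln(1 − r₁·B/P)/ln(1+r₁) ≈ 15.11 → 16 more payments.
Total paid = 27·$26.00 + $2.76 = $704.76; interest = $704.76 − $650.00 = $54.76.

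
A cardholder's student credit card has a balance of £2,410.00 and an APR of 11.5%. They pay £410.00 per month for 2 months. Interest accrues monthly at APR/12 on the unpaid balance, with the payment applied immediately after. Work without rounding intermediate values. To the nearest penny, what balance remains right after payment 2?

£1,632.48

Monthly rate r = 11.5%/12 = 0.958333% = 0.00958333.
Each month: B ← B·(1+r) − £410.00.
Month 1: interest £23.10; balance after payment £2,023.10.
Month 2: interest £19.39; balance after payment £1,632.48.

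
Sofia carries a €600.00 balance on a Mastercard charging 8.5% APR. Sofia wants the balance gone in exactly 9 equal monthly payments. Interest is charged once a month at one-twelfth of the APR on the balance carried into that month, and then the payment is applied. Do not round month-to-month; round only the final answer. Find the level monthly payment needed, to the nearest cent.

€69.05

Monthly rate r = 8.5%/12 = 0.708333% = 0.00708333.
Level-payment amortization: P = B₀·r / (1 − (1+r)^(−n)) = 600.00·0.00708333 / (1 − 1.00708^(−9)).
Denominator 1 − (1+r)^(−9) = 0.0615496044.
P = 4.25 / 0.0615496044 ≈ 69.05.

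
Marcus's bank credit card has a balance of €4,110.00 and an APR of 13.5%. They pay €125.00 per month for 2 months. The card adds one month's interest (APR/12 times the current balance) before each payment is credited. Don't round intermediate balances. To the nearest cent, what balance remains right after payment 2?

€3,951.59

Monthly rate r = 13.5%/12 = 1.125% = 0.01125.
Each month: B ← B·(1+r) − €125.00.
Month 1: interest €46.24; balance after payment €4,031.24.
Month 2: interest €45.35; balance after payment €3,951.59.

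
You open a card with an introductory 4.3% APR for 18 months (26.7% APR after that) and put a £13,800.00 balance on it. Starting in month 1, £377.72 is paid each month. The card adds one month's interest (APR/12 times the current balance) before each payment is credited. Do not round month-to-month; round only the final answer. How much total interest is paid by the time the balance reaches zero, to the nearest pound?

Promo months 1–18 at r₀ = 4.3%/12 = 0.00358333; months 19+ at r₁ = 26.7%/12 = 0.02225.
After month 18: iterate B ← B·(1+r₀) − £377.72 for 18 months → £7,707.68.
Then at r₁ with £377.72/mo: n₂ = −ln(1 − r₁·B/P)/ln(1+r₁) ≈ 27.50 → 28 more payments.
Total paid = 45·£377.72 + £190.28 = £17,187.68; interest = £17,187.68 − £13,800.00 = £3,387.68.

£3,388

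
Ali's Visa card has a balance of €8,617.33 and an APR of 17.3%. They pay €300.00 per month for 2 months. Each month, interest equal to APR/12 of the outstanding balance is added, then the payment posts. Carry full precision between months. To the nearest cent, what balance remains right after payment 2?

€8,263.26

Monthly rate r = 17.3%/12 = 1.44167% = 0.0144167.
Each month: B ← B·(1+r) − €300.00.
Month 1: interest €124.23; balance after payment €8,441.56.
Month 2: interest €121.70; balance after payment €8,263.26.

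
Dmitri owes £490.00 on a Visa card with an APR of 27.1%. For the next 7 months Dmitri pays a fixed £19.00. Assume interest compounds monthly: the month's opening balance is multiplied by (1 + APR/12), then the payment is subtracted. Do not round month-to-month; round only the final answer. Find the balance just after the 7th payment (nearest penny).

Monthly rate r = 27.1%/12 = 2.25833% = 0.0225833.
Each month: B ← B·(1+r) − £19.00.
Month 1: interest £11.07; balance after payment £482.07.
Month 2: interest £10.89; balance after payment £473.95.
Month 3: interest £10.70; balance after payment £465.66.
Month 4: interest £10.52; balance after payment £457.17.
Month 5: interest £10.32; balance after payment £448.50.
Month 6: interest £10.13; balance after payment £439.62.
Month 7: interest £9.93; balance after payment £430.55.

£430.55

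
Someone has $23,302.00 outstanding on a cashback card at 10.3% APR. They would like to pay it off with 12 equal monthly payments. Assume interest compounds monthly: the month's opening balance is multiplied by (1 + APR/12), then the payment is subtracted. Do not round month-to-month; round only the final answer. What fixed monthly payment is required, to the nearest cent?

Monthly rate r = 10.3%/12 = 0.858333% = 0.00858333.
Level-payment amortization: P = B₀·r / (1 − (1+r)^(−n)) = 23302.00·0.00858333 / (1 − 1.00858^(−12)).
Denominator 1 − (1+r)^(−12) = 0.097476429.
P = 200.009 / 0.097476429 ≈ 2051.87.

$2,051.87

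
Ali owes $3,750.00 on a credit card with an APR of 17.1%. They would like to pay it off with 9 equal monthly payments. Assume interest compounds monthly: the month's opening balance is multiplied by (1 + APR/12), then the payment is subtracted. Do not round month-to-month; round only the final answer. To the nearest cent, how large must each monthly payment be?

Monthly rate r = 17.1%/12 = 1.425% = 0.01425.
Level-payment amortization: P = B₀·r / (1 − (1+r)^(−n)) = 3750.00·0.01425 / (1 − 1.01425^(−9)).
Denominator 1 − (1+r)^(−9) = 0.119569959.
P = 53.4375 / 0.119569959 ≈ 446.91.

$446.91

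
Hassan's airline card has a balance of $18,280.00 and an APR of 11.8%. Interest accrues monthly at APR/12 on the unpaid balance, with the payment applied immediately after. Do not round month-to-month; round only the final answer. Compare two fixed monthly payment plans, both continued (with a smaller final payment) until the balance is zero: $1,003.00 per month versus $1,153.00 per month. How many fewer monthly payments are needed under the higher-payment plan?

3 fewer payments

Monthly rate r = 11.8%/12 = 0.983333% = 0.00983333.
At $1,003.00/mo: n = ⌈−ln(1 − rB₀/P)/ln(1+r)⌉ = 21 payments (last $184.10); total interest = total paid − $18,280.00 = $1,964.10.
At $1,153.00/mo: 18 payments (last $370.61); total interest $1,691.61.
Payments saved = 21 − 18 = 3.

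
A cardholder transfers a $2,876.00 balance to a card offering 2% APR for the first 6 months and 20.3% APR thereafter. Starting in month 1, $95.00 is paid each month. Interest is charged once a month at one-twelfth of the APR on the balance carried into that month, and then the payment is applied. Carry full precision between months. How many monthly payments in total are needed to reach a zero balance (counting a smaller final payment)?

Promo months 1–6 at r₀ = 2%/12 = 0.00166667; months 7+ at r₁ = 20.3%/12 = 0.0169167.
After month 6: iterate B ← B·(1+r₀) − $95.00 for 6 months → $2,332.50.
Then at r₁ with $95.00/mo: n₂ = −ln(1 − r₁·B/P)/ln(1+r₁) ≈ 32.00 → 32 more payments.

38 months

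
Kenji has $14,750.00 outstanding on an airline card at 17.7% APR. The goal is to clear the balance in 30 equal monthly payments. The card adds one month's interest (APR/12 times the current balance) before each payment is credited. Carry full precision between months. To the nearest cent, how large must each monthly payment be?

Monthly rate r = 17.7%/12 = 1.475% = 0.01475.
Level-payment amortization: P = B₀·r / (1 − (1+r)^(−n)) = 14750.00·0.01475 / (1 − 1.01475^(−30)).
Denominator 1 − (1+r)^(−30) = 0.355492166.
P = 217.562 / 0.355492166 ≈ 612.00.

$612.00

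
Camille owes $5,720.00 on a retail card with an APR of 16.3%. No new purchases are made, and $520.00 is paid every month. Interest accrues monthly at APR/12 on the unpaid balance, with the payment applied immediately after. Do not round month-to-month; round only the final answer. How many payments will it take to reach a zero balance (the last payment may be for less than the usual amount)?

12 payments

Monthly rate r = 16.3%/12 = 1.35833% = 0.0135833.
Recurrence: B ← B·(1+r) − $520.00.
Month 1: interest $77.70; balance after payment $5,277.70.
Month 2: interest $71.69; balance after payment $4,829.39.
Closed form: n = −ln(1 − rB₀/P)/ln(1+r) = −ln(0.85058)/ln(1.01358) ≈ 11.995, so the balance reaches zero during payment 12.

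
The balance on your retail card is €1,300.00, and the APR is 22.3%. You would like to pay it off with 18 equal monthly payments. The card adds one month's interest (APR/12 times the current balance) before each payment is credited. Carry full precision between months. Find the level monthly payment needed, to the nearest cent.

Monthly rate r = 22.3%/12 = 1.85833% = 0.0185833.
Level-payment amortization: P = B₀·r / (1 − (1+r)^(−n)) = 1300.00·0.0185833 / (1 − 1.01858^(−18)).
Denominator 1 − (1+r)^(−18) = 0.282103531.
P = 24.1583 / 0.282103531 ≈ 85.64.

€85.64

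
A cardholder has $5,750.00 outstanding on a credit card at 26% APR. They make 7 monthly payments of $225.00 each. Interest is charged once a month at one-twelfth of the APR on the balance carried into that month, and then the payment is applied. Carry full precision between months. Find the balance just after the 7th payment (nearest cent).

$4,999.71

Monthly rate r = 26%/12 = 2.16667% = 0.0216667.
Each month: B ← B·(1+r) − $225.00.
Month 1: interest $124.58; balance after payment $5,649.58.
Month 2: interest $122.41; balance after payment $5,546.99.
Month 3: interest $120.18; balance after payment $5,442.18.
Month 4: interest $117.91; balance after payment $5,335.09.
Month 5: interest $115.59; balance after payment $5,225.68.
Month 6: interest $113.22; balance after payment $5,113.91.
Month 7: interest $110.80; balance after payment $4,999.71.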